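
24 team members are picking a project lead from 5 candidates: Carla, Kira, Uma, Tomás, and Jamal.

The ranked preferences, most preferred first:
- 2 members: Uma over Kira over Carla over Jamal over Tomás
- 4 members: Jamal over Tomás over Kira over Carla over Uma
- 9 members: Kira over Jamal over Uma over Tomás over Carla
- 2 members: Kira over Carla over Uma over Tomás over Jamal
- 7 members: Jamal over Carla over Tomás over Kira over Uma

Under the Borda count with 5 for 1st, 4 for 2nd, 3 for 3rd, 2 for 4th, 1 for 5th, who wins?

Carla: 2×3 + 4×2 + 9×1 + 2×4 + 7×4 = 59
Kira: 2×4 + 4×3 + 9×5 + 2×5 + 7×2 = 89
Uma: 2×5 + 4×1 + 9×3 + 2×3 + 7×1 = 54
Tomás: 2×1 + 4×4 + 9×2 + 2×2 + 7×3 = 61
Jamal: 2×2 + 4×5 + 9×4 + 2×1 + 7×5 = 97

Jamal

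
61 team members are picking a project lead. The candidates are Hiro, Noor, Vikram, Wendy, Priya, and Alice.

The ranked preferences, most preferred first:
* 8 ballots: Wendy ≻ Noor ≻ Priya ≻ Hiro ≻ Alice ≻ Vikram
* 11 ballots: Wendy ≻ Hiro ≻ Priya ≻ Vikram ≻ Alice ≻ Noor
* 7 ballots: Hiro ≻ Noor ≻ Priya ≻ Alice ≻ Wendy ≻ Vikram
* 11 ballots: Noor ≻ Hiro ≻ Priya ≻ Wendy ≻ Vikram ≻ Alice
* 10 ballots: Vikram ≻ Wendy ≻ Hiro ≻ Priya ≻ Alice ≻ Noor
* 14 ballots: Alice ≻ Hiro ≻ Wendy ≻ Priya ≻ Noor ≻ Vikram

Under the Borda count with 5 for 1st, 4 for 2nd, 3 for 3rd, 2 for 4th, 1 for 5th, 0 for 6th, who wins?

Hiro

Hiro: 8×2 + 11×4 + 7×5 + 11×4 + 10×3 + 14×4 = 225
Noor: 8×4 + 11×0 + 7×4 + 11×5 + 10×0 + 14×1 = 129
Vikram: 8×0 + 11×2 + 7×0 + 11×1 + 10×5 + 14×0 = 83
Wendy: 8×5 + 11×5 + 7×1 + 11×2 + 10×4 + 14×3 = 206
Priya: 8×3 + 11×3 + 7×3 + 11×3 + 10×2 + 14×2 = 159
Alice: 8×1 + 11×1 + 7×2 + 11×0 + 10×1 + 14×5 = 113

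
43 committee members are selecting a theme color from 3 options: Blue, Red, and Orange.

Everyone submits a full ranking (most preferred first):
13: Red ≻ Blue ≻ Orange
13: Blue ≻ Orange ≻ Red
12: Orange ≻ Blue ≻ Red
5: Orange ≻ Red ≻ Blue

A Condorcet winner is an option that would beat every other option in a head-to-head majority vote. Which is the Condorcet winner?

Blue vs Red: 25–18
Blue vs Orange: 26–17
Blue beats every other option.

Blue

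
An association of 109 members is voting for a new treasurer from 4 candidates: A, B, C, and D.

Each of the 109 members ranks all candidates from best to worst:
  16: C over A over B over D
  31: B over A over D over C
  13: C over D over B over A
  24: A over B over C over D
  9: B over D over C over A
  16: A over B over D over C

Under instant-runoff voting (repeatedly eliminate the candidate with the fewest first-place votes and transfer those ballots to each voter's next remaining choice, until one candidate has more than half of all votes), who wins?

Round 1: A 40, B 40, C 29, D 0. D eliminated.
Round 2: A 40, B 40, C 29. C eliminated.
Round 3: A 56, B 53. A has a majority (≥55).

A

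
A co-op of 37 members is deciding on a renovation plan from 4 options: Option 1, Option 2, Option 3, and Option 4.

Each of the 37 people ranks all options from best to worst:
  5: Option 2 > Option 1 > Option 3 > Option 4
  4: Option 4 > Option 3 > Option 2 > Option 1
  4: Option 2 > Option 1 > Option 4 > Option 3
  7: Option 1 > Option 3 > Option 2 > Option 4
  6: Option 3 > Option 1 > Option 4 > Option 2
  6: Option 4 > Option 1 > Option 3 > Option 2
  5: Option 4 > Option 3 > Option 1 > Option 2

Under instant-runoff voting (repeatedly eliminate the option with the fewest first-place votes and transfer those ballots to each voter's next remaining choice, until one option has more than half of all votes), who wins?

Round 1: Option 1 7, Option 2 9, Option 3 6, Option 4 15. Option 3 eliminated.
Round 2: Option 1 13, Option 2 9, Option 4 15. Option 2 eliminated.
Round 3: Option 1 22, Option 4 15. Option 1 has a majority (≥19).

Option 1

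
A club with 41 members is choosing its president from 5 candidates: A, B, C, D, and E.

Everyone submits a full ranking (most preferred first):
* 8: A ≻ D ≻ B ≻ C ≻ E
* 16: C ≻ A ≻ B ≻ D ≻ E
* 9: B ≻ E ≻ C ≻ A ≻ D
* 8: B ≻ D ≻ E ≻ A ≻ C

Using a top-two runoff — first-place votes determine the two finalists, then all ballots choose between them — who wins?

B

Round 1 first-place votes: A 8, B 17, C 16, D 0, E 0. B and C advance.
Runoff: B is ranked above C on 25 ballots, C above B on 16.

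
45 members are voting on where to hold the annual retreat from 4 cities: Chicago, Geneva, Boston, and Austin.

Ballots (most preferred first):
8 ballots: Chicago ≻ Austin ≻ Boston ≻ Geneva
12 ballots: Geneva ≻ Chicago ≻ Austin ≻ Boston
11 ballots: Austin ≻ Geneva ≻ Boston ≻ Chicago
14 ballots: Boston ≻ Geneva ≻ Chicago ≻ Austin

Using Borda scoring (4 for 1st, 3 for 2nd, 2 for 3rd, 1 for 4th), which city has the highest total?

Chicago: 8×4 + 12×3 + 11×1 + 14×2 = 107
Geneva: 8×1 + 12×4 + 11×3 + 14×3 = 131
Boston: 8×2 + 12×1 + 11×2 + 14×4 = 106
Austin: 8×3 + 12×2 + 11×4 + 14×1 = 106

Geneva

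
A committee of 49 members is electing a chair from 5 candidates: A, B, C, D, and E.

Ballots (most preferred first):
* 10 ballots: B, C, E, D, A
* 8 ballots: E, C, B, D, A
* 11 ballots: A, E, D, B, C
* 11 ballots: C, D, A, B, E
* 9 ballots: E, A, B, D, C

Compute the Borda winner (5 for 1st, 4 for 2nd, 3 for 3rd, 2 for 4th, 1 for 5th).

A: 10×1 + 8×1 + 11×5 + 11×3 + 9×4 = 142
B: 10×5 + 8×3 + 11×2 + 11×2 + 9×3 = 145
C: 10×4 + 8×4 + 11×1 + 11×5 + 9×1 = 147
D: 10×2 + 8×2 + 11×3 + 11×4 + 9×2 = 131
E: 10×3 + 8×5 + 11×4 + 11×1 + 9×5 = 170

E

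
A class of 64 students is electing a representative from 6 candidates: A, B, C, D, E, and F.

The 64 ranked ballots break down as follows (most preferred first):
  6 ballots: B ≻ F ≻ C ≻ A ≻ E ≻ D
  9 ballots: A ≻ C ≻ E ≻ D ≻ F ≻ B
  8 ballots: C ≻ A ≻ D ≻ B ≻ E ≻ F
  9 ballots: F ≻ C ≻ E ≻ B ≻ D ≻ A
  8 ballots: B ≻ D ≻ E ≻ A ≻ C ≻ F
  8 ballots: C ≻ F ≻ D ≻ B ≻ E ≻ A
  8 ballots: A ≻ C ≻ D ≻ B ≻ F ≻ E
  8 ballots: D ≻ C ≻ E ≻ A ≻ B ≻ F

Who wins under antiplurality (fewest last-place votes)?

C

Last-place votes: A 17, B 9, C 0, D 6, E 8, F 24.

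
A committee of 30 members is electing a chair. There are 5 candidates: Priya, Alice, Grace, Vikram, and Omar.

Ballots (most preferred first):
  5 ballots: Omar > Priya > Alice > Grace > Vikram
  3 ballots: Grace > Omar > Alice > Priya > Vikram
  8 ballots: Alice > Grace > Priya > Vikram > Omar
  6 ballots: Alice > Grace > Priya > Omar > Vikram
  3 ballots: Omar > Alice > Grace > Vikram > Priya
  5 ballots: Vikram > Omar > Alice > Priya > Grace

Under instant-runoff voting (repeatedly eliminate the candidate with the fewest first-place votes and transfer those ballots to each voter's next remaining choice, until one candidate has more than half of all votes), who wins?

Omar

Round 1: Priya 0, Alice 14, Grace 3, Vikram 5, Omar 8. Priya eliminated.
Round 2: Alice 14, Grace 3, Vikram 5, Omar 8. Grace eliminated.
Round 3: Alice 14, Vikram 5, Omar 11. Vikram eliminated.
Round 4: Alice 14, Omar 16. Omar has a majority (≥16).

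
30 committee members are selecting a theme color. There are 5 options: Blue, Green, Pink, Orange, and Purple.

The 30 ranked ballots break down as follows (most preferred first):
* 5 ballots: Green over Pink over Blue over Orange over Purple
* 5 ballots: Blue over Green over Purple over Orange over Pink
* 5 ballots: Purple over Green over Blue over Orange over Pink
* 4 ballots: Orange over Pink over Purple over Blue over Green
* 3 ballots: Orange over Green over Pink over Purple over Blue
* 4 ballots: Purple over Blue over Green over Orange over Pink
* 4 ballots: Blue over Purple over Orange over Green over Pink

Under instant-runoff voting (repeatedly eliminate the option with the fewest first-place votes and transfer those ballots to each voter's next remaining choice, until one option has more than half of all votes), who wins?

Purple

Round 1: Blue 9, Green 5, Pink 0, Orange 7, Purple 9. Pink eliminated.
Round 2: Blue 9, Green 5, Orange 7, Purple 9. Green eliminated.
Round 3: Blue 14, Orange 7, Purple 9. Orange eliminated.
Round 4: Blue 14, Purple 16. Purple has a majority (≥16).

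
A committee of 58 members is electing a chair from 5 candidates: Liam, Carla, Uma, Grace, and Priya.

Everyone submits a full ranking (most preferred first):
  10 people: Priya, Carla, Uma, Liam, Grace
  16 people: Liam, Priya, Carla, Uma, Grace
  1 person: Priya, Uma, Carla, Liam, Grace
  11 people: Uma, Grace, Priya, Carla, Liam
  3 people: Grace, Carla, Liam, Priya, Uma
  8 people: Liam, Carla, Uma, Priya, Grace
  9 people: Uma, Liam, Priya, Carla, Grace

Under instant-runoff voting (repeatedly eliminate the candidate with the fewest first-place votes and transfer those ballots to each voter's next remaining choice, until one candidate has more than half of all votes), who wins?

Round 1: Liam 24, Carla 0, Uma 20, Grace 3, Priya 11. Carla eliminated.
Round 2: Liam 24, Uma 20, Grace 3, Priya 11. Grace eliminated.
Round 3: Liam 27, Uma 20, Priya 11. Priya eliminated.
Round 4: Liam 27, Uma 31. Uma has a majority (≥30).

Uma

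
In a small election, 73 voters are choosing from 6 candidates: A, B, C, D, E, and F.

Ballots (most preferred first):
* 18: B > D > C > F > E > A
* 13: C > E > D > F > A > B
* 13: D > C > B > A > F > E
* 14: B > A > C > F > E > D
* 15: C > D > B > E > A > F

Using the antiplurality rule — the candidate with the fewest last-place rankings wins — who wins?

C

Last-place votes: A 18, B 13, C 0, D 14, E 13, F 15.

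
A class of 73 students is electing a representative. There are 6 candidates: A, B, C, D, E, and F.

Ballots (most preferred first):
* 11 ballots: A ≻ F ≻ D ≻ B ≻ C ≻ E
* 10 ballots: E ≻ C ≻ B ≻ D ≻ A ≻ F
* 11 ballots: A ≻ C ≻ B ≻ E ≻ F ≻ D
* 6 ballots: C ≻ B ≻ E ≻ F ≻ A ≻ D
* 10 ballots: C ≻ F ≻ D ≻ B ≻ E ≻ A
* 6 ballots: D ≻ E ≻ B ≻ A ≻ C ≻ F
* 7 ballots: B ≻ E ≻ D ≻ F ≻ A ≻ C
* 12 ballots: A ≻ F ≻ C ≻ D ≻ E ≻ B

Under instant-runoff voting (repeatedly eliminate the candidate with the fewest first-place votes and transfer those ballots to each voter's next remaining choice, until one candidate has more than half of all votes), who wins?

Round 1: A 34, B 7, C 16, D 6, E 10, F 0. F eliminated.
Round 2: A 34, B 7, C 16, D 6, E 10. D eliminated.
Round 3: A 34, B 7, C 16, E 16. B eliminated.
Round 4: A 34, C 16, E 23. C eliminated.
Round 5: A 34, E 39. E has a majority (≥37).

E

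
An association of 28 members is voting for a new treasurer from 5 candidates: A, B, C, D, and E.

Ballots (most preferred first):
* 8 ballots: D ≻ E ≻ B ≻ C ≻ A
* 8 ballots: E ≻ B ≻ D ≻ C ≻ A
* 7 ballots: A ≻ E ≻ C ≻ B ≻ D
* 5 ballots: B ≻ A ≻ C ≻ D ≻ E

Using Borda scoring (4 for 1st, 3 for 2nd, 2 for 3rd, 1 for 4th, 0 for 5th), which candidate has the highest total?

E

A: 8×0 + 8×0 + 7×4 + 5×3 = 43
B: 8×2 + 8×3 + 7×1 + 5×4 = 67
C: 8×1 + 8×1 + 7×2 + 5×2 = 40
D: 8×4 + 8×2 + 7×0 + 5×1 = 53
E: 8×3 + 8×4 + 7×3 + 5×0 = 77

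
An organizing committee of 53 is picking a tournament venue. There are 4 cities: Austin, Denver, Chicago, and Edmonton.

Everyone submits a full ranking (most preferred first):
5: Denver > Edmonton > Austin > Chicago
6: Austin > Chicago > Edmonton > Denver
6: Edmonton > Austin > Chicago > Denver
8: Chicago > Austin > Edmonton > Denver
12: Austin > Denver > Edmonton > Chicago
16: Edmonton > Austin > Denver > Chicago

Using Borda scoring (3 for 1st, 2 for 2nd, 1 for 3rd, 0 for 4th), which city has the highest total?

Austin

Austin: 5×1 + 6×3 + 6×2 + 8×2 + 12×3 + 16×2 = 119
Denver: 5×3 + 6×0 + 6×0 + 8×0 + 12×2 + 16×1 = 55
Chicago: 5×0 + 6×2 + 6×1 + 8×3 + 12×0 + 16×0 = 42
Edmonton: 5×2 + 6×1 + 6×3 + 8×1 + 12×1 + 16×3 = 102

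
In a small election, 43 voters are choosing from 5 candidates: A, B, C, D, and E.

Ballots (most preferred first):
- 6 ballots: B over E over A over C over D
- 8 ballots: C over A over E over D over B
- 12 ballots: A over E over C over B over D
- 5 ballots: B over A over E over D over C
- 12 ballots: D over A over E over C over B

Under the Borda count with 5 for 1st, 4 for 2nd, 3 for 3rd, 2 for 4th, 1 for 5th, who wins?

A

A: 6×3 + 8×4 + 12×5 + 5×4 + 12×4 = 178
B: 6×5 + 8×1 + 12×2 + 5×5 + 12×1 = 99
C: 6×2 + 8×5 + 12×3 + 5×1 + 12×2 = 117
D: 6×1 + 8×2 + 12×1 + 5×2 + 12×5 = 104
E: 6×4 + 8×3 + 12×4 + 5×3 + 12×3 = 147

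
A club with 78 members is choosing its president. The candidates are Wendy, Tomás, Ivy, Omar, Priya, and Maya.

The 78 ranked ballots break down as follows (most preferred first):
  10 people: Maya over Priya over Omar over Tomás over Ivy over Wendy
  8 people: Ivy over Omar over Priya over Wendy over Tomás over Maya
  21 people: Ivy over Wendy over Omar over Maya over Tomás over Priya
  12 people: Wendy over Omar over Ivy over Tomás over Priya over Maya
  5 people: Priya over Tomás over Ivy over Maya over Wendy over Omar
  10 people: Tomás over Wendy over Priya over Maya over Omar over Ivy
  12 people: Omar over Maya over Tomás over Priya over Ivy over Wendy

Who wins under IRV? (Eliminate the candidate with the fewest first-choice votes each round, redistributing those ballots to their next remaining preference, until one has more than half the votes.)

Omar

Round 1: Wendy 12, Tomás 10, Ivy 29, Omar 12, Priya 5, Maya 10. Priya eliminated.
Round 2: Wendy 12, Tomás 15, Ivy 29, Omar 12, Maya 10. Maya eliminated.
Round 3: Wendy 12, Tomás 15, Ivy 29, Omar 22. Wendy eliminated.
Round 4: Tomás 15, Ivy 29, Omar 34. Tomás eliminated.
Round 5: Ivy 34, Omar 44. Omar has a majority (≥40).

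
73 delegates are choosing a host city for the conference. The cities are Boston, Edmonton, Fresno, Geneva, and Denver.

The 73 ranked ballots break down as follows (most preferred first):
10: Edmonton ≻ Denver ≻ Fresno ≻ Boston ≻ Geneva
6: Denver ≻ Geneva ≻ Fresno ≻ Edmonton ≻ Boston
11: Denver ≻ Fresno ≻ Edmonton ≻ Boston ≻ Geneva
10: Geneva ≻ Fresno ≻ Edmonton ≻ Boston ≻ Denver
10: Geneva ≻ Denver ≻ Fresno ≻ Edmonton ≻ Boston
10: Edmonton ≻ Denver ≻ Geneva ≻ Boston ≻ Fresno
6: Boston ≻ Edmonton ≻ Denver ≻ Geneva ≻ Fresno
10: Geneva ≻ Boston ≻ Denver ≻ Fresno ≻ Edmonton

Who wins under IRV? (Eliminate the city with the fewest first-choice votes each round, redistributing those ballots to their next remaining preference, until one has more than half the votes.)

Edmonton

Round 1: Boston 6, Edmonton 20, Fresno 0, Geneva 30, Denver 17. Fresno eliminated.
Round 2: Boston 6, Edmonton 20, Geneva 30, Denver 17. Boston eliminated.
Round 3: Edmonton 26, Geneva 30, Denver 17. Denver eliminated.
Round 4: Edmonton 37, Geneva 36. Edmonton has a majority (≥37).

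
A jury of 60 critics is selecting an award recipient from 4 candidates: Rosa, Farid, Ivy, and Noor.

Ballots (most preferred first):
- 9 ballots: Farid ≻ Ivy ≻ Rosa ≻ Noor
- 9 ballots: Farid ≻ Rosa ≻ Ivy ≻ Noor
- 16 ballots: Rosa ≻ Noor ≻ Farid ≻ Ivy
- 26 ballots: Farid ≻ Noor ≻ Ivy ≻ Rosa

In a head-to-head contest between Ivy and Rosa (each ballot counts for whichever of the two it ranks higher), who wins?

Ivy

Ivy is ranked above Rosa on 35 ballots; Rosa above Ivy on 25.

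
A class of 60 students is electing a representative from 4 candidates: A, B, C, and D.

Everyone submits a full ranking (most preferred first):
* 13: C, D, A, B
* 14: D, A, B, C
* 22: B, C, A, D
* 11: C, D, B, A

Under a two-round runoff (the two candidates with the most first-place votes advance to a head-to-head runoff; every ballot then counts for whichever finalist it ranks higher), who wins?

Round 1 first-place votes: A 0, B 22, C 24, D 14. C and B advance.
Runoff: C is ranked above B on 24 ballots, B above C on 36.

B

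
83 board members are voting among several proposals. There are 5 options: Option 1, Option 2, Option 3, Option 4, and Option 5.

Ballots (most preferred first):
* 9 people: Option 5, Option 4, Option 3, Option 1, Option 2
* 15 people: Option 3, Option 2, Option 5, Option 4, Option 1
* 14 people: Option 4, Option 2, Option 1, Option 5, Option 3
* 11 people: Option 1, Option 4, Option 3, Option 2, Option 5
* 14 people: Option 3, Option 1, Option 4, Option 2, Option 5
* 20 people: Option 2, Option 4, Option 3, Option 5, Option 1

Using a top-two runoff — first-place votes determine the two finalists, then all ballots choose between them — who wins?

Option 3

Round 1 first-place votes: Option 1 11, Option 2 20, Option 3 29, Option 4 14, Option 5 9. Option 3 and Option 2 advance.
Runoff: Option 3 is ranked above Option 2 on 49 ballots, Option 2 above Option 3 on 34.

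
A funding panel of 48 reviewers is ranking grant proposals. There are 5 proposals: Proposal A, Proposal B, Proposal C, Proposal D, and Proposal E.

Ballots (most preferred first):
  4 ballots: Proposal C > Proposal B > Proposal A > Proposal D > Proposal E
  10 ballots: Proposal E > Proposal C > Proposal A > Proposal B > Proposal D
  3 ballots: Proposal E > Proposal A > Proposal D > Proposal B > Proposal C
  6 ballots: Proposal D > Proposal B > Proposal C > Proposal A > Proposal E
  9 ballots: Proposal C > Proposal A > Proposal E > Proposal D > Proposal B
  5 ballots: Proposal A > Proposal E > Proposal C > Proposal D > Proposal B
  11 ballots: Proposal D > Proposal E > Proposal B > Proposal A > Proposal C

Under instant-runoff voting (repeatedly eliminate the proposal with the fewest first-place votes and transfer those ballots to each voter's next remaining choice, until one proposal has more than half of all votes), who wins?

Round 1: Proposal A 5, Proposal B 0, Proposal C 13, Proposal D 17, Proposal E 13. Proposal B eliminated.
Round 2: Proposal A 5, Proposal C 13, Proposal D 17, Proposal E 13. Proposal A eliminated.
Round 3: Proposal C 13, Proposal D 17, Proposal E 18. Proposal C eliminated.
Round 4: Proposal D 21, Proposal E 27. Proposal E has a majority (≥25).

Proposal E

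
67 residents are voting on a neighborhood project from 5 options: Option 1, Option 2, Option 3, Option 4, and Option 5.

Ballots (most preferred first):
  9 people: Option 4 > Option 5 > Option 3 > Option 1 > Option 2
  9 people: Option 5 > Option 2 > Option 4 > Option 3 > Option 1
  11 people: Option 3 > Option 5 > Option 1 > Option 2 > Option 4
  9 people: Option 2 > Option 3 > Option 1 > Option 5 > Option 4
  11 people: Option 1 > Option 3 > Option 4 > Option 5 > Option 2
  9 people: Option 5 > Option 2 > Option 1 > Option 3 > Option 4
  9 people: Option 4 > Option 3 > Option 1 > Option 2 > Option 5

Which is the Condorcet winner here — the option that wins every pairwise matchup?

Option 3

Option 3 vs Option 1: 47–20
Option 3 vs Option 2: 40–27
Option 3 vs Option 4: 40–27
Option 3 vs Option 5: 40–27
Option 3 beats every other option.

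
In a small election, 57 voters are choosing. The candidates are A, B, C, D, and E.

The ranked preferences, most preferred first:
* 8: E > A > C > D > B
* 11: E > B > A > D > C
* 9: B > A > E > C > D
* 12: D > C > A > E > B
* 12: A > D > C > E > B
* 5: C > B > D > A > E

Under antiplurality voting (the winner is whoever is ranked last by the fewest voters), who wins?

A

Last-place votes: A 0, B 32, C 11, D 9, E 5.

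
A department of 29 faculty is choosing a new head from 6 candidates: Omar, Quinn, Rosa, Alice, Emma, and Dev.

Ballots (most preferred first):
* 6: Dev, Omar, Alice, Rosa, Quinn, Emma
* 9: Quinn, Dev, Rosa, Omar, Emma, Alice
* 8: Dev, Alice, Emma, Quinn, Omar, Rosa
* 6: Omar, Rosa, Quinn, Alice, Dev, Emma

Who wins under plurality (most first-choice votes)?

First-place votes: Omar 6, Quinn 9, Rosa 0, Alice 0, Emma 0, Dev 14.

Dev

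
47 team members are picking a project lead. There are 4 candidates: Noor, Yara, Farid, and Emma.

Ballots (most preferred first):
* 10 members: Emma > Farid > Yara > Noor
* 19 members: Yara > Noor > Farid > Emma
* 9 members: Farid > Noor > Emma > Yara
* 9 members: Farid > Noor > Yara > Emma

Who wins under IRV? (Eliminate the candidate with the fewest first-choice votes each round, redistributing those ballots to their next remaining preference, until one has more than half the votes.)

Round 1: Noor 0, Yara 19, Farid 18, Emma 10. Noor eliminated.
Round 2: Yara 19, Farid 18, Emma 10. Emma eliminated.
Round 3: Yara 19, Farid 28. Farid has a majority (≥24).

Farid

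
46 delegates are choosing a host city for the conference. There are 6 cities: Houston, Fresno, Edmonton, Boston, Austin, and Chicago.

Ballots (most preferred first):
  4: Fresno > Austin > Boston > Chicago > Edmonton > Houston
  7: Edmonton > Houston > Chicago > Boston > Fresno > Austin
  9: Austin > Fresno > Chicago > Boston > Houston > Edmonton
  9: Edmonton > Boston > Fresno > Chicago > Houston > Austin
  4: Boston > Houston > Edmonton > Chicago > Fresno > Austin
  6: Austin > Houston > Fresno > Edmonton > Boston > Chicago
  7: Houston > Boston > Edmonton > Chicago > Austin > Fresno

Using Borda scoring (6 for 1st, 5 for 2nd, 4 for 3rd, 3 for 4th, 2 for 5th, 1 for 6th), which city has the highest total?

Boston

Houston: 4×1 + 7×5 + 9×2 + 9×2 + 4×5 + 6×5 + 7×6 = 167
Fresno: 4×6 + 7×2 + 9×5 + 9×4 + 4×2 + 6×4 + 7×1 = 158
Edmonton: 4×2 + 7×6 + 9×1 + 9×6 + 4×4 + 6×3 + 7×4 = 175
Boston: 4×4 + 7×3 + 9×3 + 9×5 + 4×6 + 6×2 + 7×5 = 180
Austin: 4×5 + 7×1 + 9×6 + 9×1 + 4×1 + 6×6 + 7×2 = 144
Chicago: 4×3 + 7×4 + 9×4 + 9×3 + 4×3 + 6×1 + 7×3 = 142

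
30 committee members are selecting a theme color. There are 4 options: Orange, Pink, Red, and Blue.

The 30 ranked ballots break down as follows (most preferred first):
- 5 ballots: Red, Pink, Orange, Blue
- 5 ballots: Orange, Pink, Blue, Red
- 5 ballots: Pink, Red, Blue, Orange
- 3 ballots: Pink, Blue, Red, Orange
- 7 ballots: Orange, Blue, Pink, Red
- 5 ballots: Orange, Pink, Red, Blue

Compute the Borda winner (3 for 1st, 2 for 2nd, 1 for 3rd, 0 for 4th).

Orange: 5×1 + 5×3 + 5×0 + 3×0 + 7×3 + 5×3 = 56
Pink: 5×2 + 5×2 + 5×3 + 3×3 + 7×1 + 5×2 = 61
Red: 5×3 + 5×0 + 5×2 + 3×1 + 7×0 + 5×1 = 33
Blue: 5×0 + 5×1 + 5×1 + 3×2 + 7×2 + 5×0 = 30

Pink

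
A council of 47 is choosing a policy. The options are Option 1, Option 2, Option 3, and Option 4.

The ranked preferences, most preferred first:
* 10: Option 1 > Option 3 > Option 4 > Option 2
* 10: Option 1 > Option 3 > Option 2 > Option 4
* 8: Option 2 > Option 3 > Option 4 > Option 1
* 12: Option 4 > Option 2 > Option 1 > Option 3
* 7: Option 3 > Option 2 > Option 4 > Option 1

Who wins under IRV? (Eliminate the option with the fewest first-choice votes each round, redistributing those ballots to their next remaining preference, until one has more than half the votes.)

Option 2

Round 1: Option 1 20, Option 2 8, Option 3 7, Option 4 12. Option 3 eliminated.
Round 2: Option 1 20, Option 2 15, Option 4 12. Option 4 eliminated.
Round 3: Option 1 20, Option 2 27. Option 2 has a majority (≥24).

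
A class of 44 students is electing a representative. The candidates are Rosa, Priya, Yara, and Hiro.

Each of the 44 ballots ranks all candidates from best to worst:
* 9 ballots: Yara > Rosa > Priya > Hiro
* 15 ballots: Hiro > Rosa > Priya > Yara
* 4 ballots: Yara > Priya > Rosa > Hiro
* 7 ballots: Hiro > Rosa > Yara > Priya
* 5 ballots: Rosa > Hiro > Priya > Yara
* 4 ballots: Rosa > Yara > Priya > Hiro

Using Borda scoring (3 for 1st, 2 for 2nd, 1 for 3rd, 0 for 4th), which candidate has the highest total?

Rosa

Rosa: 9×2 + 15×2 + 4×1 + 7×2 + 5×3 + 4×3 = 93
Priya: 9×1 + 15×1 + 4×2 + 7×0 + 5×1 + 4×1 = 41
Yara: 9×3 + 15×0 + 4×3 + 7×1 + 5×0 + 4×2 = 54
Hiro: 9×0 + 15×3 + 4×0 + 7×3 + 5×2 + 4×0 = 76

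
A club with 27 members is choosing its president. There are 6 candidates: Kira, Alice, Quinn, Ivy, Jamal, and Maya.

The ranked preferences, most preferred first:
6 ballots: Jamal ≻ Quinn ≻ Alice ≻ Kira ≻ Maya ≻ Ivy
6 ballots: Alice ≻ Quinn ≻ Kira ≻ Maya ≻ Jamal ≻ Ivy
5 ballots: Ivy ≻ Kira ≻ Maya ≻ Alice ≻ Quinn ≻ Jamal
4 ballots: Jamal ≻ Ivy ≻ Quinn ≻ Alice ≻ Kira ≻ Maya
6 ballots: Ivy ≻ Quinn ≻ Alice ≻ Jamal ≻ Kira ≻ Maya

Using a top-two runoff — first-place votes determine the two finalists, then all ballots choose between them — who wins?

Jamal

Round 1 first-place votes: Kira 0, Alice 6, Quinn 0, Ivy 11, Jamal 10, Maya 0. Ivy and Jamal advance.
Runoff: Ivy is ranked above Jamal on 11 ballots, Jamal above Ivy on 16.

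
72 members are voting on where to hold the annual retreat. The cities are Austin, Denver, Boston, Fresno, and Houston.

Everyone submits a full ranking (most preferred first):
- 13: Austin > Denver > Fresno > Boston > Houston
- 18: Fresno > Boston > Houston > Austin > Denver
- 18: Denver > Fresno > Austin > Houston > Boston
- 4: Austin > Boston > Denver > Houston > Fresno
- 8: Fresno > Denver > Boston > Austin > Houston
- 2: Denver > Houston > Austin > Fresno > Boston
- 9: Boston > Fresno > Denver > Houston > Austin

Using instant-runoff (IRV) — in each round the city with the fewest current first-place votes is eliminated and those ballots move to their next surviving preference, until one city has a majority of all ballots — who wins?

Round 1: Austin 17, Denver 20, Boston 9, Fresno 26, Houston 0. Houston eliminated.
Round 2: Austin 17, Denver 20, Boston 9, Fresno 26. Boston eliminated.
Round 3: Austin 17, Denver 20, Fresno 35. Austin eliminated.
Round 4: Denver 37, Fresno 35. Denver has a majority (≥37).

Denver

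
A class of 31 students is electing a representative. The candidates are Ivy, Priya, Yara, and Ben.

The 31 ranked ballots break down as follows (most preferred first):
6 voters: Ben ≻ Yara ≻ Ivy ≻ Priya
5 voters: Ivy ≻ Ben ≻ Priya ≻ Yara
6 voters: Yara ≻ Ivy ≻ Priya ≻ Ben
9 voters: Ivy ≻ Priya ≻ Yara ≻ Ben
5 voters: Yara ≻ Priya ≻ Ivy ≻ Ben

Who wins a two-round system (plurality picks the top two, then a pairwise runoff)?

Round 1 first-place votes: Ivy 14, Priya 0, Yara 11, Ben 6. Ivy and Yara advance.
Runoff: Ivy is ranked above Yara on 14 ballots, Yara above Ivy on 17.

Yara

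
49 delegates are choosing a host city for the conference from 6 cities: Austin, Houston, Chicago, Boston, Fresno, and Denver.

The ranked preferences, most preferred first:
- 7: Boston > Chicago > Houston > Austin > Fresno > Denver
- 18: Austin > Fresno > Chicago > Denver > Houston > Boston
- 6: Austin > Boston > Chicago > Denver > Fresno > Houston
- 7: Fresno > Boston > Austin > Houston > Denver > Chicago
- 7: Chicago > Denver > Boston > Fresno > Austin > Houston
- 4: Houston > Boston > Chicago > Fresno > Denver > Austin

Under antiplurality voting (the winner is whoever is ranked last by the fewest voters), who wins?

Last-place votes: Austin 4, Houston 13, Chicago 7, Boston 18, Fresno 0, Denver 7.

Fresno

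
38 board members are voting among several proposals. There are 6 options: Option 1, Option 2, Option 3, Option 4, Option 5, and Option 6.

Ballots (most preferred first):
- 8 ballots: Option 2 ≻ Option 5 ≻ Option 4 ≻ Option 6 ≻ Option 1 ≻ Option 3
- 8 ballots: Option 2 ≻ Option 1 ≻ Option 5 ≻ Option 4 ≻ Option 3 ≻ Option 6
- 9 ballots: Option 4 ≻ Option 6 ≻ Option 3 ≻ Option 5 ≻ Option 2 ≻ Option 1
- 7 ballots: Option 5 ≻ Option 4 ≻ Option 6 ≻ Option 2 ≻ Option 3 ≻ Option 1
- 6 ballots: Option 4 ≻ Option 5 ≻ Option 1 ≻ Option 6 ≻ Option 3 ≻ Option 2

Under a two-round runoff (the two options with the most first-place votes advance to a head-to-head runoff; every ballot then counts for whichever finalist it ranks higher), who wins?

Option 4

Round 1 first-place votes: Option 1 0, Option 2 16, Option 3 0, Option 4 15, Option 5 7, Option 6 0. Option 2 and Option 4 advance.
Runoff: Option 2 is ranked above Option 4 on 16 ballots, Option 4 above Option 2 on 22.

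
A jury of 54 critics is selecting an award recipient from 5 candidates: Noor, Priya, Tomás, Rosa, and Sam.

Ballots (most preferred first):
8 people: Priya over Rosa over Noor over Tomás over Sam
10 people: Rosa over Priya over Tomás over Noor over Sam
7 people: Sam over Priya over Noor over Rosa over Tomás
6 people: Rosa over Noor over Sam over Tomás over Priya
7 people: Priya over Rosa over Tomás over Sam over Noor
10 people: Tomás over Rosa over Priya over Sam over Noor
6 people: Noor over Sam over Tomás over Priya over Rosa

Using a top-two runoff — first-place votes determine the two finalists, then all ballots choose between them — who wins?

Round 1 first-place votes: Noor 6, Priya 15, Tomás 10, Rosa 16, Sam 7. Rosa and Priya advance.
Runoff: Rosa is ranked above Priya on 26 ballots, Priya above Rosa on 28.

Priya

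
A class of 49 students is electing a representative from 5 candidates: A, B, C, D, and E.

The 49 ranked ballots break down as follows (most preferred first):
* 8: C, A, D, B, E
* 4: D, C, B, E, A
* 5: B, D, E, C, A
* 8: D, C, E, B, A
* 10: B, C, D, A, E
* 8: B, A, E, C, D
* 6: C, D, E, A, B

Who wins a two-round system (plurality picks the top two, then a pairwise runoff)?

C

Round 1 first-place votes: A 0, B 23, C 14, D 12, E 0. B and C advance.
Runoff: B is ranked above C on 23 ballots, C above B on 26.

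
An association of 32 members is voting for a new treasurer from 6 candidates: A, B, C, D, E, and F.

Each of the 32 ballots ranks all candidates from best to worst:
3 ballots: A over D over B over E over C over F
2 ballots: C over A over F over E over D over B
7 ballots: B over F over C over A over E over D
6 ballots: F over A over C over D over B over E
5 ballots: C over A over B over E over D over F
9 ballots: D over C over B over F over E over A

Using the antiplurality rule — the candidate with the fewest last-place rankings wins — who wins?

C

Last-place votes: A 9, B 2, C 0, D 7, E 6, F 8.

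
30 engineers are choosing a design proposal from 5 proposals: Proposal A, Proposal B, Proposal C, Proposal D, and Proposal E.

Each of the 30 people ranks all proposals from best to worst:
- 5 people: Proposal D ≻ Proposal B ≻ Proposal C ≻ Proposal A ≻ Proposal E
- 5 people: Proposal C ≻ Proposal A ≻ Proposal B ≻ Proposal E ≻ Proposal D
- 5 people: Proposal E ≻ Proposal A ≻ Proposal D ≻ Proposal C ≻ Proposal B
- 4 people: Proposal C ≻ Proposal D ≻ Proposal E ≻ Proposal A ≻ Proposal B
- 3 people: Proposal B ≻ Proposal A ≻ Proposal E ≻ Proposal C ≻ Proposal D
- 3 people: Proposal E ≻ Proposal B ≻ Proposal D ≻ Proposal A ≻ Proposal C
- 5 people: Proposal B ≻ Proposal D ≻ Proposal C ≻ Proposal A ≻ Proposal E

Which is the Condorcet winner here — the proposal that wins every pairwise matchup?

Proposal B

Proposal B vs Proposal A: 16–14
Proposal B vs Proposal C: 16–14
Proposal B vs Proposal D: 16–14
Proposal B vs Proposal E: 18–12
Proposal B beats every other proposal.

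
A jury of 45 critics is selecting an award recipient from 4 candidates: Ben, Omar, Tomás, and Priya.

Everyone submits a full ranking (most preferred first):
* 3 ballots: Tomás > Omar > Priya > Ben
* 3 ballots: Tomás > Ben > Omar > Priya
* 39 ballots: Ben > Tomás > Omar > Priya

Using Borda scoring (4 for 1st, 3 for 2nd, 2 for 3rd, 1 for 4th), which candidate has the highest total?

Ben

Ben: 3×1 + 3×3 + 39×4 = 168
Omar: 3×3 + 3×2 + 39×2 = 93
Tomás: 3×4 + 3×4 + 39×3 = 141
Priya: 3×2 + 3×1 + 39×1 = 48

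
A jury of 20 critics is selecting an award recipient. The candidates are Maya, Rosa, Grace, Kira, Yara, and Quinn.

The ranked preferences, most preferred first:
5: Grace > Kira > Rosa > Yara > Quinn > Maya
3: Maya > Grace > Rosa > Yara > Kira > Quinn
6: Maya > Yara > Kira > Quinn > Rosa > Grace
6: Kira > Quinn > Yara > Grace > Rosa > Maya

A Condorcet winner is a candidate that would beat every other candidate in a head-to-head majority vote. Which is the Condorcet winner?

Kira

Kira vs Maya: 11–9
Kira vs Rosa: 17–3
Kira vs Grace: 12–8
Kira vs Yara: 11–9
Kira vs Quinn: 20–0
Kira beats every other candidate.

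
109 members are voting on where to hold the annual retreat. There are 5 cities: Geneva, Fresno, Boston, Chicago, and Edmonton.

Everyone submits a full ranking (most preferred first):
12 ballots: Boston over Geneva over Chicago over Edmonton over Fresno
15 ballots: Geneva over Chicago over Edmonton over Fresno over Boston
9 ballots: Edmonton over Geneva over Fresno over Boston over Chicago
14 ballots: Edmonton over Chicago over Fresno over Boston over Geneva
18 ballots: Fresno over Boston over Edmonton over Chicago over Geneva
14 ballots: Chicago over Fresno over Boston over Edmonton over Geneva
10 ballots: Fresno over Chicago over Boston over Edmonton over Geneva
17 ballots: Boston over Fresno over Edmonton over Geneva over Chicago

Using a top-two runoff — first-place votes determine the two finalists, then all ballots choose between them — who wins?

Fresno

Round 1 first-place votes: Geneva 15, Fresno 28, Boston 29, Chicago 14, Edmonton 23. Boston and Fresno advance.
Runoff: Boston is ranked above Fresno on 29 ballots, Fresno above Boston on 80.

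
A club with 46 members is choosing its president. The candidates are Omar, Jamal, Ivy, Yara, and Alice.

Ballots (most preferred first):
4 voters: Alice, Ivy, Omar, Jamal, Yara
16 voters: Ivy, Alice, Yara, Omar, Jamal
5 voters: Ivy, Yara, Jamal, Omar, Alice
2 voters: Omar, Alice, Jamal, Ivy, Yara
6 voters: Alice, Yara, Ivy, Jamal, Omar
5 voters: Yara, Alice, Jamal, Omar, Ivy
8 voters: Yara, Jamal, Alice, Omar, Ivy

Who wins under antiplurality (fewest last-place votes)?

Alice

Last-place votes: Omar 6, Jamal 16, Ivy 13, Yara 6, Alice 5.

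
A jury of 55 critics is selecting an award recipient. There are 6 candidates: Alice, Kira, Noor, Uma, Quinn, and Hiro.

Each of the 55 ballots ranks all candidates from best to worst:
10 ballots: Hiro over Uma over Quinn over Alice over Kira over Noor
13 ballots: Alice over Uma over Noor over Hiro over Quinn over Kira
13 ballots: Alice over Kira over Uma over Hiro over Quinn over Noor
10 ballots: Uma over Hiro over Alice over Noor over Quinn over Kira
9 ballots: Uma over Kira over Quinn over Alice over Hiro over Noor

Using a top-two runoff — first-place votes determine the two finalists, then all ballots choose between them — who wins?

Uma

Round 1 first-place votes: Alice 26, Kira 0, Noor 0, Uma 19, Quinn 0, Hiro 10. Alice and Uma advance.
Runoff: Alice is ranked above Uma on 26 ballots, Uma above Alice on 29.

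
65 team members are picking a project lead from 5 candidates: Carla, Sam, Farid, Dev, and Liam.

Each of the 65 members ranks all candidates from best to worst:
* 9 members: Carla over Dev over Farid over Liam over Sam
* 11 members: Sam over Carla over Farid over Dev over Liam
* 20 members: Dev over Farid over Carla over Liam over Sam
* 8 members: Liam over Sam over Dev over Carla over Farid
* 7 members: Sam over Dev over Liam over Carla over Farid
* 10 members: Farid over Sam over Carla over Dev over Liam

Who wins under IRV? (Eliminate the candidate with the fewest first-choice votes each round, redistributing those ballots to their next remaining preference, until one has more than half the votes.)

Round 1: Carla 9, Sam 18, Farid 10, Dev 20, Liam 8. Liam eliminated.
Round 2: Carla 9, Sam 26, Farid 10, Dev 20. Carla eliminated.
Round 3: Sam 26, Farid 10, Dev 29. Farid eliminated.
Round 4: Sam 36, Dev 29. Sam has a majority (≥33).

Sam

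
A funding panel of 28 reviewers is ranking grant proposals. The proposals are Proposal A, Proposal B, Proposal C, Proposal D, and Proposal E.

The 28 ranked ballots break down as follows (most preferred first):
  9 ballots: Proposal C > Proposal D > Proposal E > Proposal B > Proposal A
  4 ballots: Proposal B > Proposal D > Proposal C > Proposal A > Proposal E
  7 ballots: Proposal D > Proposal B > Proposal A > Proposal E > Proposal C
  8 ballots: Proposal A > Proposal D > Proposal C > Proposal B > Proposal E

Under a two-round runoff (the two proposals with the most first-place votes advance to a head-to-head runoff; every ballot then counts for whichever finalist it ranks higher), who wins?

Proposal A

Round 1 first-place votes: Proposal A 8, Proposal B 4, Proposal C 9, Proposal D 7, Proposal E 0. Proposal C and Proposal A advance.
Runoff: Proposal C is ranked above Proposal A on 13 ballots, Proposal A above Proposal C on 15.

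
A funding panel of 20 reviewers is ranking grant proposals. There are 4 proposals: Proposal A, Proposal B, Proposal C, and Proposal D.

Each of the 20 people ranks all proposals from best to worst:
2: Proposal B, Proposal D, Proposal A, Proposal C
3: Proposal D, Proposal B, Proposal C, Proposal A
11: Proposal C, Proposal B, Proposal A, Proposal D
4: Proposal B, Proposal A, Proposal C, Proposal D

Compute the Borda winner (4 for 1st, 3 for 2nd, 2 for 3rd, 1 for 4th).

Proposal A: 2×2 + 3×1 + 11×2 + 4×3 = 41
Proposal B: 2×4 + 3×3 + 11×3 + 4×4 = 66
Proposal C: 2×1 + 3×2 + 11×4 + 4×2 = 60
Proposal D: 2×3 + 3×4 + 11×1 + 4×1 = 33

Proposal B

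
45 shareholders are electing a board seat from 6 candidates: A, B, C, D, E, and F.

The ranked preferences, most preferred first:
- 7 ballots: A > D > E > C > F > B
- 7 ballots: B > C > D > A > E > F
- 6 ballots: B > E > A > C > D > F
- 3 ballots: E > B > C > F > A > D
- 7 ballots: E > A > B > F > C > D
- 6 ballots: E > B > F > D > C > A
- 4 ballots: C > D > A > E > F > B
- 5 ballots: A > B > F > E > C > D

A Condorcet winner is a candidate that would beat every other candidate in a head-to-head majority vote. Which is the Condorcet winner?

A vs B: 23–22
A vs C: 25–20
A vs D: 28–17
A vs E: 23–22
A vs F: 36–9
A beats every other candidate.

A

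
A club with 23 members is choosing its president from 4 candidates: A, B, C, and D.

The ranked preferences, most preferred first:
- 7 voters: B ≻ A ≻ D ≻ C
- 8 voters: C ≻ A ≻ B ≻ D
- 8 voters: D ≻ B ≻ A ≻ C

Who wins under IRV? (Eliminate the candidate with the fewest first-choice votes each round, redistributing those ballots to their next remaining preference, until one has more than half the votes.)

D

Round 1: A 0, B 7, C 8, D 8. A eliminated.
Round 2: B 7, C 8, D 8. B eliminated.
Round 3: C 8, D 15. D has a majority (≥12).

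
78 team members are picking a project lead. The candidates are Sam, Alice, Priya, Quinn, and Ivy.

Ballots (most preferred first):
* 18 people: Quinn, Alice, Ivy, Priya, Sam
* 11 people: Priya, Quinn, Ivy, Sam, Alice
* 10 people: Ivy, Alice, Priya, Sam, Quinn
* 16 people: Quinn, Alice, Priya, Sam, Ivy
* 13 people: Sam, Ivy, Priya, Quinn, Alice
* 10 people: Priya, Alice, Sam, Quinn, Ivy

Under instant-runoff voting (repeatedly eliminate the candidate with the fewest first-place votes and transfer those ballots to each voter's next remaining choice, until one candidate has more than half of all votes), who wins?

Round 1: Sam 13, Alice 0, Priya 21, Quinn 34, Ivy 10. Alice eliminated.
Round 2: Sam 13, Priya 21, Quinn 34, Ivy 10. Ivy eliminated.
Round 3: Sam 13, Priya 31, Quinn 34. Sam eliminated.
Round 4: Priya 44, Quinn 34. Priya has a majority (≥40).

Priya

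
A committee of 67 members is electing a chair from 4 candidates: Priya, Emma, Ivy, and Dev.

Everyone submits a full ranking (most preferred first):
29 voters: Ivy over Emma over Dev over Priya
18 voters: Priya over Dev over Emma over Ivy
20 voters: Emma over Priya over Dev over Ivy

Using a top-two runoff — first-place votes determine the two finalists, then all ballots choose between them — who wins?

Emma

Round 1 first-place votes: Priya 18, Emma 20, Ivy 29, Dev 0. Ivy and Emma advance.
Runoff: Ivy is ranked above Emma on 29 ballots, Emma above Ivy on 38.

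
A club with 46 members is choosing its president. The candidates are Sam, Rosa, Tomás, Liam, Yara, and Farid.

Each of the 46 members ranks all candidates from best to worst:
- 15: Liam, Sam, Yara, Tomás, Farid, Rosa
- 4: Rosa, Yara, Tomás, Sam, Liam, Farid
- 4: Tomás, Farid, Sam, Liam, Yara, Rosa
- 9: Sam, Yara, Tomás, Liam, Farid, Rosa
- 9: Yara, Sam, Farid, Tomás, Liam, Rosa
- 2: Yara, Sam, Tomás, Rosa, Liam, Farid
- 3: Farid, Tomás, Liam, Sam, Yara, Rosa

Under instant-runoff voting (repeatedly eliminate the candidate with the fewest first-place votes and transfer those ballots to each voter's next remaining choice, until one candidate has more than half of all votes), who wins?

Yara

Round 1: Sam 9, Rosa 4, Tomás 4, Liam 15, Yara 11, Farid 3. Farid eliminated.
Round 2: Sam 9, Rosa 4, Tomás 7, Liam 15, Yara 11. Rosa eliminated.
Round 3: Sam 9, Tomás 7, Liam 15, Yara 15. Tomás eliminated.
Round 4: Sam 13, Liam 18, Yara 15. Sam eliminated.
Round 5: Liam 22, Yara 24. Yara has a majority (≥24).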